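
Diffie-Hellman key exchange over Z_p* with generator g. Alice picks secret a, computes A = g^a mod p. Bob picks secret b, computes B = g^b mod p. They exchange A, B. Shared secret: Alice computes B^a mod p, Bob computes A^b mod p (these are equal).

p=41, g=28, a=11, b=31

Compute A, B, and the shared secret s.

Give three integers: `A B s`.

A = 28^11 mod 41  (bits of 11 = 1011)
  bit 0 = 1: r = r^2 * 28 mod 41 = 1^2 * 28 = 1*28 = 28
  bit 1 = 0: r = r^2 mod 41 = 28^2 = 5
  bit 2 = 1: r = r^2 * 28 mod 41 = 5^2 * 28 = 25*28 = 3
  bit 3 = 1: r = r^2 * 28 mod 41 = 3^2 * 28 = 9*28 = 6
  -> A = 6
B = 28^31 mod 41  (bits of 31 = 11111)
  bit 0 = 1: r = r^2 * 28 mod 41 = 1^2 * 28 = 1*28 = 28
  bit 1 = 1: r = r^2 * 28 mod 41 = 28^2 * 28 = 5*28 = 17
  bit 2 = 1: r = r^2 * 28 mod 41 = 17^2 * 28 = 2*28 = 15
  bit 3 = 1: r = r^2 * 28 mod 41 = 15^2 * 28 = 20*28 = 27
  bit 4 = 1: r = r^2 * 28 mod 41 = 27^2 * 28 = 32*28 = 35
  -> B = 35
s = B^a = 35^11 mod 41  (bits of 11 = 1011)
  bit 0 = 1: r = r^2 * 35 mod 41 = 1^2 * 35 = 1*35 = 35
  bit 1 = 0: r = r^2 mod 41 = 35^2 = 36
  bit 2 = 1: r = r^2 * 35 mod 41 = 36^2 * 35 = 25*35 = 14
  bit 3 = 1: r = r^2 * 35 mod 41 = 14^2 * 35 = 32*35 = 13
  -> s = B^a = 13

Answer: 6 35 13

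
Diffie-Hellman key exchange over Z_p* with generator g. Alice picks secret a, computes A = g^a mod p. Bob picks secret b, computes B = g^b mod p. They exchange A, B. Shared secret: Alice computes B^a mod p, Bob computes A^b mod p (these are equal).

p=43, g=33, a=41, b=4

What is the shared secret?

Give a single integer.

Answer: 9

Derivation:
A = 33^41 mod 43  (bits of 41 = 101001)
  bit 0 = 1: r = r^2 * 33 mod 43 = 1^2 * 33 = 1*33 = 33
  bit 1 = 0: r = r^2 mod 43 = 33^2 = 14
  bit 2 = 1: r = r^2 * 33 mod 43 = 14^2 * 33 = 24*33 = 18
  bit 3 = 0: r = r^2 mod 43 = 18^2 = 23
  bit 4 = 0: r = r^2 mod 43 = 23^2 = 13
  bit 5 = 1: r = r^2 * 33 mod 43 = 13^2 * 33 = 40*33 = 30
  -> A = 30
B = 33^4 mod 43  (bits of 4 = 100)
  bit 0 = 1: r = r^2 * 33 mod 43 = 1^2 * 33 = 1*33 = 33
  bit 1 = 0: r = r^2 mod 43 = 33^2 = 14
  bit 2 = 0: r = r^2 mod 43 = 14^2 = 24
  -> B = 24
s = B^a = 24^41 mod 43  (bits of 41 = 101001)
  bit 0 = 1: r = r^2 * 24 mod 43 = 1^2 * 24 = 1*24 = 24
  bit 1 = 0: r = r^2 mod 43 = 24^2 = 17
  bit 2 = 1: r = r^2 * 24 mod 43 = 17^2 * 24 = 31*24 = 13
  bit 3 = 0: r = r^2 mod 43 = 13^2 = 40
  bit 4 = 0: r = r^2 mod 43 = 40^2 = 9
  bit 5 = 1: r = r^2 * 24 mod 43 = 9^2 * 24 = 38*24 = 9
  -> s = B^a = 9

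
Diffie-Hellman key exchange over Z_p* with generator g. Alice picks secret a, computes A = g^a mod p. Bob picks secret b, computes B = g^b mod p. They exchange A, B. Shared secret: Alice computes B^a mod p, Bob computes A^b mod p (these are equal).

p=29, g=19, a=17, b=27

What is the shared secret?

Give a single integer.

Answer: 27

Derivation:
A = 19^17 mod 29  (bits of 17 = 10001)
  bit 0 = 1: r = r^2 * 19 mod 29 = 1^2 * 19 = 1*19 = 19
  bit 1 = 0: r = r^2 mod 29 = 19^2 = 13
  bit 2 = 0: r = r^2 mod 29 = 13^2 = 24
  bit 3 = 0: r = r^2 mod 29 = 24^2 = 25
  bit 4 = 1: r = r^2 * 19 mod 29 = 25^2 * 19 = 16*19 = 14
  -> A = 14
B = 19^27 mod 29  (bits of 27 = 11011)
  bit 0 = 1: r = r^2 * 19 mod 29 = 1^2 * 19 = 1*19 = 19
  bit 1 = 1: r = r^2 * 19 mod 29 = 19^2 * 19 = 13*19 = 15
  bit 2 = 0: r = r^2 mod 29 = 15^2 = 22
  bit 3 = 1: r = r^2 * 19 mod 29 = 22^2 * 19 = 20*19 = 3
  bit 4 = 1: r = r^2 * 19 mod 29 = 3^2 * 19 = 9*19 = 26
  -> B = 26
s = B^a = 26^17 mod 29  (bits of 17 = 10001)
  bit 0 = 1: r = r^2 * 26 mod 29 = 1^2 * 26 = 1*26 = 26
  bit 1 = 0: r = r^2 mod 29 = 26^2 = 9
  bit 2 = 0: r = r^2 mod 29 = 9^2 = 23
  bit 3 = 0: r = r^2 mod 29 = 23^2 = 7
  bit 4 = 1: r = r^2 * 26 mod 29 = 7^2 * 26 = 20*26 = 27
  -> s = B^a = 27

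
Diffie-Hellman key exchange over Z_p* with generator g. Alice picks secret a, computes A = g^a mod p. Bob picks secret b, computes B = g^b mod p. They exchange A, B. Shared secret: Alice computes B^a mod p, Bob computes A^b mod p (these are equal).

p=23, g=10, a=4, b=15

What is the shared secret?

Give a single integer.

A = 10^4 mod 23  (bits of 4 = 100)
  bit 0 = 1: r = r^2 * 10 mod 23 = 1^2 * 10 = 1*10 = 10
  bit 1 = 0: r = r^2 mod 23 = 10^2 = 8
  bit 2 = 0: r = r^2 mod 23 = 8^2 = 18
  -> A = 18
B = 10^15 mod 23  (bits of 15 = 1111)
  bit 0 = 1: r = r^2 * 10 mod 23 = 1^2 * 10 = 1*10 = 10
  bit 1 = 1: r = r^2 * 10 mod 23 = 10^2 * 10 = 8*10 = 11
  bit 2 = 1: r = r^2 * 10 mod 23 = 11^2 * 10 = 6*10 = 14
  bit 3 = 1: r = r^2 * 10 mod 23 = 14^2 * 10 = 12*10 = 5
  -> B = 5
s = B^a = 5^4 mod 23  (bits of 4 = 100)
  bit 0 = 1: r = r^2 * 5 mod 23 = 1^2 * 5 = 1*5 = 5
  bit 1 = 0: r = r^2 mod 23 = 5^2 = 2
  bit 2 = 0: r = r^2 mod 23 = 2^2 = 4
  -> s = B^a = 4

Answer: 4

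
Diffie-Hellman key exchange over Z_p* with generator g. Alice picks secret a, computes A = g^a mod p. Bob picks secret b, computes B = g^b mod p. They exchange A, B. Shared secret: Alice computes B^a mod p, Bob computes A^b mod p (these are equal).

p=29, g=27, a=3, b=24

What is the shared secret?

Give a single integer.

Answer: 25

Derivation:
A = 27^3 mod 29  (bits of 3 = 11)
  bit 0 = 1: r = r^2 * 27 mod 29 = 1^2 * 27 = 1*27 = 27
  bit 1 = 1: r = r^2 * 27 mod 29 = 27^2 * 27 = 4*27 = 21
  -> A = 21
B = 27^24 mod 29  (bits of 24 = 11000)
  bit 0 = 1: r = r^2 * 27 mod 29 = 1^2 * 27 = 1*27 = 27
  bit 1 = 1: r = r^2 * 27 mod 29 = 27^2 * 27 = 4*27 = 21
  bit 2 = 0: r = r^2 mod 29 = 21^2 = 6
  bit 3 = 0: r = r^2 mod 29 = 6^2 = 7
  bit 4 = 0: r = r^2 mod 29 = 7^2 = 20
  -> B = 20
s = B^a = 20^3 mod 29  (bits of 3 = 11)
  bit 0 = 1: r = r^2 * 20 mod 29 = 1^2 * 20 = 1*20 = 20
  bit 1 = 1: r = r^2 * 20 mod 29 = 20^2 * 20 = 23*20 = 25
  -> s = B^a = 25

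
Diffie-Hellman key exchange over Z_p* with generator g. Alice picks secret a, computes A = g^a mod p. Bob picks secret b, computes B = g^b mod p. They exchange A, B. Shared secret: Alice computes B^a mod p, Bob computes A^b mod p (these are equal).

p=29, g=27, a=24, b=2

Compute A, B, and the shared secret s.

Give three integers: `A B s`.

A = 27^24 mod 29  (bits of 24 = 11000)
  bit 0 = 1: r = r^2 * 27 mod 29 = 1^2 * 27 = 1*27 = 27
  bit 1 = 1: r = r^2 * 27 mod 29 = 27^2 * 27 = 4*27 = 21
  bit 2 = 0: r = r^2 mod 29 = 21^2 = 6
  bit 3 = 0: r = r^2 mod 29 = 6^2 = 7
  bit 4 = 0: r = r^2 mod 29 = 7^2 = 20
  -> A = 20
B = 27^2 mod 29  (bits of 2 = 10)
  bit 0 = 1: r = r^2 * 27 mod 29 = 1^2 * 27 = 1*27 = 27
  bit 1 = 0: r = r^2 mod 29 = 27^2 = 4
  -> B = 4
s = B^a = 4^24 mod 29  (bits of 24 = 11000)
  bit 0 = 1: r = r^2 * 4 mod 29 = 1^2 * 4 = 1*4 = 4
  bit 1 = 1: r = r^2 * 4 mod 29 = 4^2 * 4 = 16*4 = 6
  bit 2 = 0: r = r^2 mod 29 = 6^2 = 7
  bit 3 = 0: r = r^2 mod 29 = 7^2 = 20
  bit 4 = 0: r = r^2 mod 29 = 20^2 = 23
  -> s = B^a = 23

Answer: 20 4 23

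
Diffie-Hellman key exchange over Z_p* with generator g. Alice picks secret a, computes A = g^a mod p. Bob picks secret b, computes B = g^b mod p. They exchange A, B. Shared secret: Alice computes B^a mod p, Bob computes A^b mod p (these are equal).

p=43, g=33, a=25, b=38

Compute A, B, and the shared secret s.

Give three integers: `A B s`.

A = 33^25 mod 43  (bits of 25 = 11001)
  bit 0 = 1: r = r^2 * 33 mod 43 = 1^2 * 33 = 1*33 = 33
  bit 1 = 1: r = r^2 * 33 mod 43 = 33^2 * 33 = 14*33 = 32
  bit 2 = 0: r = r^2 mod 43 = 32^2 = 35
  bit 3 = 0: r = r^2 mod 43 = 35^2 = 21
  bit 4 = 1: r = r^2 * 33 mod 43 = 21^2 * 33 = 11*33 = 19
  -> A = 19
B = 33^38 mod 43  (bits of 38 = 100110)
  bit 0 = 1: r = r^2 * 33 mod 43 = 1^2 * 33 = 1*33 = 33
  bit 1 = 0: r = r^2 mod 43 = 33^2 = 14
  bit 2 = 0: r = r^2 mod 43 = 14^2 = 24
  bit 3 = 1: r = r^2 * 33 mod 43 = 24^2 * 33 = 17*33 = 2
  bit 4 = 1: r = r^2 * 33 mod 43 = 2^2 * 33 = 4*33 = 3
  bit 5 = 0: r = r^2 mod 43 = 3^2 = 9
  -> B = 9
s = B^a = 9^25 mod 43  (bits of 25 = 11001)
  bit 0 = 1: r = r^2 * 9 mod 43 = 1^2 * 9 = 1*9 = 9
  bit 1 = 1: r = r^2 * 9 mod 43 = 9^2 * 9 = 38*9 = 41
  bit 2 = 0: r = r^2 mod 43 = 41^2 = 4
  bit 3 = 0: r = r^2 mod 43 = 4^2 = 16
  bit 4 = 1: r = r^2 * 9 mod 43 = 16^2 * 9 = 41*9 = 25
  -> s = B^a = 25

Answer: 19 9 25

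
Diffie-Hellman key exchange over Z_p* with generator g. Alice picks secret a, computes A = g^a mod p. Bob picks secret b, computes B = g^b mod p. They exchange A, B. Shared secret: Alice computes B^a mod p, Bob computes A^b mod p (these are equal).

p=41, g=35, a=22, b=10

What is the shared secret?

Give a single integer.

Answer: 40

Derivation:
A = 35^22 mod 41  (bits of 22 = 10110)
  bit 0 = 1: r = r^2 * 35 mod 41 = 1^2 * 35 = 1*35 = 35
  bit 1 = 0: r = r^2 mod 41 = 35^2 = 36
  bit 2 = 1: r = r^2 * 35 mod 41 = 36^2 * 35 = 25*35 = 14
  bit 3 = 1: r = r^2 * 35 mod 41 = 14^2 * 35 = 32*35 = 13
  bit 4 = 0: r = r^2 mod 41 = 13^2 = 5
  -> A = 5
B = 35^10 mod 41  (bits of 10 = 1010)
  bit 0 = 1: r = r^2 * 35 mod 41 = 1^2 * 35 = 1*35 = 35
  bit 1 = 0: r = r^2 mod 41 = 35^2 = 36
  bit 2 = 1: r = r^2 * 35 mod 41 = 36^2 * 35 = 25*35 = 14
  bit 3 = 0: r = r^2 mod 41 = 14^2 = 32
  -> B = 32
s = B^a = 32^22 mod 41  (bits of 22 = 10110)
  bit 0 = 1: r = r^2 * 32 mod 41 = 1^2 * 32 = 1*32 = 32
  bit 1 = 0: r = r^2 mod 41 = 32^2 = 40
  bit 2 = 1: r = r^2 * 32 mod 41 = 40^2 * 32 = 1*32 = 32
  bit 3 = 1: r = r^2 * 32 mod 41 = 32^2 * 32 = 40*32 = 9
  bit 4 = 0: r = r^2 mod 41 = 9^2 = 40
  -> s = B^a = 40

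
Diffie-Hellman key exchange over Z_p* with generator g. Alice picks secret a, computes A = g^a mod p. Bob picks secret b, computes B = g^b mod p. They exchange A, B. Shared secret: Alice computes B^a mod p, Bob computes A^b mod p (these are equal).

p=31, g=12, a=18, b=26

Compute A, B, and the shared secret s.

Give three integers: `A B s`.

A = 12^18 mod 31  (bits of 18 = 10010)
  bit 0 = 1: r = r^2 * 12 mod 31 = 1^2 * 12 = 1*12 = 12
  bit 1 = 0: r = r^2 mod 31 = 12^2 = 20
  bit 2 = 0: r = r^2 mod 31 = 20^2 = 28
  bit 3 = 1: r = r^2 * 12 mod 31 = 28^2 * 12 = 9*12 = 15
  bit 4 = 0: r = r^2 mod 31 = 15^2 = 8
  -> A = 8
B = 12^26 mod 31  (bits of 26 = 11010)
  bit 0 = 1: r = r^2 * 12 mod 31 = 1^2 * 12 = 1*12 = 12
  bit 1 = 1: r = r^2 * 12 mod 31 = 12^2 * 12 = 20*12 = 23
  bit 2 = 0: r = r^2 mod 31 = 23^2 = 2
  bit 3 = 1: r = r^2 * 12 mod 31 = 2^2 * 12 = 4*12 = 17
  bit 4 = 0: r = r^2 mod 31 = 17^2 = 10
  -> B = 10
s = B^a = 10^18 mod 31  (bits of 18 = 10010)
  bit 0 = 1: r = r^2 * 10 mod 31 = 1^2 * 10 = 1*10 = 10
  bit 1 = 0: r = r^2 mod 31 = 10^2 = 7
  bit 2 = 0: r = r^2 mod 31 = 7^2 = 18
  bit 3 = 1: r = r^2 * 10 mod 31 = 18^2 * 10 = 14*10 = 16
  bit 4 = 0: r = r^2 mod 31 = 16^2 = 8
  -> s = B^a = 8

Answer: 8 10 8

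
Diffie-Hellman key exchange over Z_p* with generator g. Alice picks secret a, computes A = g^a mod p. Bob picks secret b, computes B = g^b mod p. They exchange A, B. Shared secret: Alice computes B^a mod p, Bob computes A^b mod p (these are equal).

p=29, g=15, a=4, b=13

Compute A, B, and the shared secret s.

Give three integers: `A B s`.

A = 15^4 mod 29  (bits of 4 = 100)
  bit 0 = 1: r = r^2 * 15 mod 29 = 1^2 * 15 = 1*15 = 15
  bit 1 = 0: r = r^2 mod 29 = 15^2 = 22
  bit 2 = 0: r = r^2 mod 29 = 22^2 = 20
  -> A = 20
B = 15^13 mod 29  (bits of 13 = 1101)
  bit 0 = 1: r = r^2 * 15 mod 29 = 1^2 * 15 = 1*15 = 15
  bit 1 = 1: r = r^2 * 15 mod 29 = 15^2 * 15 = 22*15 = 11
  bit 2 = 0: r = r^2 mod 29 = 11^2 = 5
  bit 3 = 1: r = r^2 * 15 mod 29 = 5^2 * 15 = 25*15 = 27
  -> B = 27
s = B^a = 27^4 mod 29  (bits of 4 = 100)
  bit 0 = 1: r = r^2 * 27 mod 29 = 1^2 * 27 = 1*27 = 27
  bit 1 = 0: r = r^2 mod 29 = 27^2 = 4
  bit 2 = 0: r = r^2 mod 29 = 4^2 = 16
  -> s = B^a = 16

Answer: 20 27 16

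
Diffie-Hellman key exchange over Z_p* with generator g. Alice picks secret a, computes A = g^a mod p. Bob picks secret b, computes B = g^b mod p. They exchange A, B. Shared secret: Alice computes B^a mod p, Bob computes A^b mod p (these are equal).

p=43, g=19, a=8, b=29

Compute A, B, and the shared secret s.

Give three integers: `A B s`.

A = 19^8 mod 43  (bits of 8 = 1000)
  bit 0 = 1: r = r^2 * 19 mod 43 = 1^2 * 19 = 1*19 = 19
  bit 1 = 0: r = r^2 mod 43 = 19^2 = 17
  bit 2 = 0: r = r^2 mod 43 = 17^2 = 31
  bit 3 = 0: r = r^2 mod 43 = 31^2 = 15
  -> A = 15
B = 19^29 mod 43  (bits of 29 = 11101)
  bit 0 = 1: r = r^2 * 19 mod 43 = 1^2 * 19 = 1*19 = 19
  bit 1 = 1: r = r^2 * 19 mod 43 = 19^2 * 19 = 17*19 = 22
  bit 2 = 1: r = r^2 * 19 mod 43 = 22^2 * 19 = 11*19 = 37
  bit 3 = 0: r = r^2 mod 43 = 37^2 = 36
  bit 4 = 1: r = r^2 * 19 mod 43 = 36^2 * 19 = 6*19 = 28
  -> B = 28
s = B^a = 28^8 mod 43  (bits of 8 = 1000)
  bit 0 = 1: r = r^2 * 28 mod 43 = 1^2 * 28 = 1*28 = 28
  bit 1 = 0: r = r^2 mod 43 = 28^2 = 10
  bit 2 = 0: r = r^2 mod 43 = 10^2 = 14
  bit 3 = 0: r = r^2 mod 43 = 14^2 = 24
  -> s = B^a = 24

Answer: 15 28 24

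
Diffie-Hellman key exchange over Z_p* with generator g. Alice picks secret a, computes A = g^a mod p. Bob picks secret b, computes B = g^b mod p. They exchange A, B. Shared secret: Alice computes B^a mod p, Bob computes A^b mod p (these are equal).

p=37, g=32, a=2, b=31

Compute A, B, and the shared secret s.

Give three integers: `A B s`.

Answer: 25 13 21

Derivation:
A = 32^2 mod 37  (bits of 2 = 10)
  bit 0 = 1: r = r^2 * 32 mod 37 = 1^2 * 32 = 1*32 = 32
  bit 1 = 0: r = r^2 mod 37 = 32^2 = 25
  -> A = 25
B = 32^31 mod 37  (bits of 31 = 11111)
  bit 0 = 1: r = r^2 * 32 mod 37 = 1^2 * 32 = 1*32 = 32
  bit 1 = 1: r = r^2 * 32 mod 37 = 32^2 * 32 = 25*32 = 23
  bit 2 = 1: r = r^2 * 32 mod 37 = 23^2 * 32 = 11*32 = 19
  bit 3 = 1: r = r^2 * 32 mod 37 = 19^2 * 32 = 28*32 = 8
  bit 4 = 1: r = r^2 * 32 mod 37 = 8^2 * 32 = 27*32 = 13
  -> B = 13
s = B^a = 13^2 mod 37  (bits of 2 = 10)
  bit 0 = 1: r = r^2 * 13 mod 37 = 1^2 * 13 = 1*13 = 13
  bit 1 = 0: r = r^2 mod 37 = 13^2 = 21
  -> s = B^a = 21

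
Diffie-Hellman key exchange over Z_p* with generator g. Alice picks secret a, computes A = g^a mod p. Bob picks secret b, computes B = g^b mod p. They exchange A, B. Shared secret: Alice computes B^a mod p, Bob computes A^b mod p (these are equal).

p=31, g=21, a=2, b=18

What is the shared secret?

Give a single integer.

Answer: 2

Derivation:
A = 21^2 mod 31  (bits of 2 = 10)
  bit 0 = 1: r = r^2 * 21 mod 31 = 1^2 * 21 = 1*21 = 21
  bit 1 = 0: r = r^2 mod 31 = 21^2 = 7
  -> A = 7
B = 21^18 mod 31  (bits of 18 = 10010)
  bit 0 = 1: r = r^2 * 21 mod 31 = 1^2 * 21 = 1*21 = 21
  bit 1 = 0: r = r^2 mod 31 = 21^2 = 7
  bit 2 = 0: r = r^2 mod 31 = 7^2 = 18
  bit 3 = 1: r = r^2 * 21 mod 31 = 18^2 * 21 = 14*21 = 15
  bit 4 = 0: r = r^2 mod 31 = 15^2 = 8
  -> B = 8
s = B^a = 8^2 mod 31  (bits of 2 = 10)
  bit 0 = 1: r = r^2 * 8 mod 31 = 1^2 * 8 = 1*8 = 8
  bit 1 = 0: r = r^2 mod 31 = 8^2 = 2
  -> s = B^a = 2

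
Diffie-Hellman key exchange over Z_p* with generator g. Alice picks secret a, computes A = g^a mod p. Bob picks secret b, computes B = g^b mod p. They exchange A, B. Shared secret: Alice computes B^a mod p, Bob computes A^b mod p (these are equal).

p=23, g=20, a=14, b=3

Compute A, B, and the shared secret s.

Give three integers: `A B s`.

A = 20^14 mod 23  (bits of 14 = 1110)
  bit 0 = 1: r = r^2 * 20 mod 23 = 1^2 * 20 = 1*20 = 20
  bit 1 = 1: r = r^2 * 20 mod 23 = 20^2 * 20 = 9*20 = 19
  bit 2 = 1: r = r^2 * 20 mod 23 = 19^2 * 20 = 16*20 = 21
  bit 3 = 0: r = r^2 mod 23 = 21^2 = 4
  -> A = 4
B = 20^3 mod 23  (bits of 3 = 11)
  bit 0 = 1: r = r^2 * 20 mod 23 = 1^2 * 20 = 1*20 = 20
  bit 1 = 1: r = r^2 * 20 mod 23 = 20^2 * 20 = 9*20 = 19
  -> B = 19
s = B^a = 19^14 mod 23  (bits of 14 = 1110)
  bit 0 = 1: r = r^2 * 19 mod 23 = 1^2 * 19 = 1*19 = 19
  bit 1 = 1: r = r^2 * 19 mod 23 = 19^2 * 19 = 16*19 = 5
  bit 2 = 1: r = r^2 * 19 mod 23 = 5^2 * 19 = 2*19 = 15
  bit 3 = 0: r = r^2 mod 23 = 15^2 = 18
  -> s = B^a = 18

Answer: 4 19 18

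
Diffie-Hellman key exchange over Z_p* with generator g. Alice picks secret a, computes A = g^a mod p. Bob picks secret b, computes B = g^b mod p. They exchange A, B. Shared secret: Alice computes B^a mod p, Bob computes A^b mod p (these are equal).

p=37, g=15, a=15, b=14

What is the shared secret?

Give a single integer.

Answer: 11

Derivation:
A = 15^15 mod 37  (bits of 15 = 1111)
  bit 0 = 1: r = r^2 * 15 mod 37 = 1^2 * 15 = 1*15 = 15
  bit 1 = 1: r = r^2 * 15 mod 37 = 15^2 * 15 = 3*15 = 8
  bit 2 = 1: r = r^2 * 15 mod 37 = 8^2 * 15 = 27*15 = 35
  bit 3 = 1: r = r^2 * 15 mod 37 = 35^2 * 15 = 4*15 = 23
  -> A = 23
B = 15^14 mod 37  (bits of 14 = 1110)
  bit 0 = 1: r = r^2 * 15 mod 37 = 1^2 * 15 = 1*15 = 15
  bit 1 = 1: r = r^2 * 15 mod 37 = 15^2 * 15 = 3*15 = 8
  bit 2 = 1: r = r^2 * 15 mod 37 = 8^2 * 15 = 27*15 = 35
  bit 3 = 0: r = r^2 mod 37 = 35^2 = 4
  -> B = 4
s = B^a = 4^15 mod 37  (bits of 15 = 1111)
  bit 0 = 1: r = r^2 * 4 mod 37 = 1^2 * 4 = 1*4 = 4
  bit 1 = 1: r = r^2 * 4 mod 37 = 4^2 * 4 = 16*4 = 27
  bit 2 = 1: r = r^2 * 4 mod 37 = 27^2 * 4 = 26*4 = 30
  bit 3 = 1: r = r^2 * 4 mod 37 = 30^2 * 4 = 12*4 = 11
  -> s = B^a = 11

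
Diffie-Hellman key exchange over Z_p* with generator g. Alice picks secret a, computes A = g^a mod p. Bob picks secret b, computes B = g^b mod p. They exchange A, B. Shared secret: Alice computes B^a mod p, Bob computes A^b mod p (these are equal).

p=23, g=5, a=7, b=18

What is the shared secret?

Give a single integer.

Answer: 3

Derivation:
A = 5^7 mod 23  (bits of 7 = 111)
  bit 0 = 1: r = r^2 * 5 mod 23 = 1^2 * 5 = 1*5 = 5
  bit 1 = 1: r = r^2 * 5 mod 23 = 5^2 * 5 = 2*5 = 10
  bit 2 = 1: r = r^2 * 5 mod 23 = 10^2 * 5 = 8*5 = 17
  -> A = 17
B = 5^18 mod 23  (bits of 18 = 10010)
  bit 0 = 1: r = r^2 * 5 mod 23 = 1^2 * 5 = 1*5 = 5
  bit 1 = 0: r = r^2 mod 23 = 5^2 = 2
  bit 2 = 0: r = r^2 mod 23 = 2^2 = 4
  bit 3 = 1: r = r^2 * 5 mod 23 = 4^2 * 5 = 16*5 = 11
  bit 4 = 0: r = r^2 mod 23 = 11^2 = 6
  -> B = 6
s = B^a = 6^7 mod 23  (bits of 7 = 111)
  bit 0 = 1: r = r^2 * 6 mod 23 = 1^2 * 6 = 1*6 = 6
  bit 1 = 1: r = r^2 * 6 mod 23 = 6^2 * 6 = 13*6 = 9
  bit 2 = 1: r = r^2 * 6 mod 23 = 9^2 * 6 = 12*6 = 3
  -> s = B^a = 3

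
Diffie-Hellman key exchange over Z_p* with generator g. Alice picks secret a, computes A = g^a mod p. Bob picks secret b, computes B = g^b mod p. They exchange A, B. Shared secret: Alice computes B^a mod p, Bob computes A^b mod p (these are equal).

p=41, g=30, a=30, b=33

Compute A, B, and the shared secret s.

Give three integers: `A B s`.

A = 30^30 mod 41  (bits of 30 = 11110)
  bit 0 = 1: r = r^2 * 30 mod 41 = 1^2 * 30 = 1*30 = 30
  bit 1 = 1: r = r^2 * 30 mod 41 = 30^2 * 30 = 39*30 = 22
  bit 2 = 1: r = r^2 * 30 mod 41 = 22^2 * 30 = 33*30 = 6
  bit 3 = 1: r = r^2 * 30 mod 41 = 6^2 * 30 = 36*30 = 14
  bit 4 = 0: r = r^2 mod 41 = 14^2 = 32
  -> A = 32
B = 30^33 mod 41  (bits of 33 = 100001)
  bit 0 = 1: r = r^2 * 30 mod 41 = 1^2 * 30 = 1*30 = 30
  bit 1 = 0: r = r^2 mod 41 = 30^2 = 39
  bit 2 = 0: r = r^2 mod 41 = 39^2 = 4
  bit 3 = 0: r = r^2 mod 41 = 4^2 = 16
  bit 4 = 0: r = r^2 mod 41 = 16^2 = 10
  bit 5 = 1: r = r^2 * 30 mod 41 = 10^2 * 30 = 18*30 = 7
  -> B = 7
s = B^a = 7^30 mod 41  (bits of 30 = 11110)
  bit 0 = 1: r = r^2 * 7 mod 41 = 1^2 * 7 = 1*7 = 7
  bit 1 = 1: r = r^2 * 7 mod 41 = 7^2 * 7 = 8*7 = 15
  bit 2 = 1: r = r^2 * 7 mod 41 = 15^2 * 7 = 20*7 = 17
  bit 3 = 1: r = r^2 * 7 mod 41 = 17^2 * 7 = 2*7 = 14
  bit 4 = 0: r = r^2 mod 41 = 14^2 = 32
  -> s = B^a = 32

Answer: 32 7 32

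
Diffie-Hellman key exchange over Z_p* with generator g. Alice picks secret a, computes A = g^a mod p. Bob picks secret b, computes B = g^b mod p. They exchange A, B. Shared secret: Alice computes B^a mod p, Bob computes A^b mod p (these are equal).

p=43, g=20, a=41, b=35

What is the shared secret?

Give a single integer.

Answer: 37

Derivation:
A = 20^41 mod 43  (bits of 41 = 101001)
  bit 0 = 1: r = r^2 * 20 mod 43 = 1^2 * 20 = 1*20 = 20
  bit 1 = 0: r = r^2 mod 43 = 20^2 = 13
  bit 2 = 1: r = r^2 * 20 mod 43 = 13^2 * 20 = 40*20 = 26
  bit 3 = 0: r = r^2 mod 43 = 26^2 = 31
  bit 4 = 0: r = r^2 mod 43 = 31^2 = 15
  bit 5 = 1: r = r^2 * 20 mod 43 = 15^2 * 20 = 10*20 = 28
  -> A = 28
B = 20^35 mod 43  (bits of 35 = 100011)
  bit 0 = 1: r = r^2 * 20 mod 43 = 1^2 * 20 = 1*20 = 20
  bit 1 = 0: r = r^2 mod 43 = 20^2 = 13
  bit 2 = 0: r = r^2 mod 43 = 13^2 = 40
  bit 3 = 0: r = r^2 mod 43 = 40^2 = 9
  bit 4 = 1: r = r^2 * 20 mod 43 = 9^2 * 20 = 38*20 = 29
  bit 5 = 1: r = r^2 * 20 mod 43 = 29^2 * 20 = 24*20 = 7
  -> B = 7
s = B^a = 7^41 mod 43  (bits of 41 = 101001)
  bit 0 = 1: r = r^2 * 7 mod 43 = 1^2 * 7 = 1*7 = 7
  bit 1 = 0: r = r^2 mod 43 = 7^2 = 6
  bit 2 = 1: r = r^2 * 7 mod 43 = 6^2 * 7 = 36*7 = 37
  bit 3 = 0: r = r^2 mod 43 = 37^2 = 36
  bit 4 = 0: r = r^2 mod 43 = 36^2 = 6
  bit 5 = 1: r = r^2 * 7 mod 43 = 6^2 * 7 = 36*7 = 37
  -> s = B^a = 37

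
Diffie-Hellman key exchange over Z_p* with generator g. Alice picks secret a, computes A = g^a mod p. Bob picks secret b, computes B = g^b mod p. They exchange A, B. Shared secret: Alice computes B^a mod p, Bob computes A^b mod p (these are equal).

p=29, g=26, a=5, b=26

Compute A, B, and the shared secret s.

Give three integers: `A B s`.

Answer: 18 13 6

Derivation:
A = 26^5 mod 29  (bits of 5 = 101)
  bit 0 = 1: r = r^2 * 26 mod 29 = 1^2 * 26 = 1*26 = 26
  bit 1 = 0: r = r^2 mod 29 = 26^2 = 9
  bit 2 = 1: r = r^2 * 26 mod 29 = 9^2 * 26 = 23*26 = 18
  -> A = 18
B = 26^26 mod 29  (bits of 26 = 11010)
  bit 0 = 1: r = r^2 * 26 mod 29 = 1^2 * 26 = 1*26 = 26
  bit 1 = 1: r = r^2 * 26 mod 29 = 26^2 * 26 = 9*26 = 2
  bit 2 = 0: r = r^2 mod 29 = 2^2 = 4
  bit 3 = 1: r = r^2 * 26 mod 29 = 4^2 * 26 = 16*26 = 10
  bit 4 = 0: r = r^2 mod 29 = 10^2 = 13
  -> B = 13
s = B^a = 13^5 mod 29  (bits of 5 = 101)
  bit 0 = 1: r = r^2 * 13 mod 29 = 1^2 * 13 = 1*13 = 13
  bit 1 = 0: r = r^2 mod 29 = 13^2 = 24
  bit 2 = 1: r = r^2 * 13 mod 29 = 24^2 * 13 = 25*13 = 6
  -> s = B^a = 6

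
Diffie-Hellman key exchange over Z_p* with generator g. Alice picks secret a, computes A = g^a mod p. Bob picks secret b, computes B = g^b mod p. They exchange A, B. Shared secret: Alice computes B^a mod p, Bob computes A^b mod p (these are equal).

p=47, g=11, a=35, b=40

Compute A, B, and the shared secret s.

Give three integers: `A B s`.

Answer: 41 14 25

Derivation:
A = 11^35 mod 47  (bits of 35 = 100011)
  bit 0 = 1: r = r^2 * 11 mod 47 = 1^2 * 11 = 1*11 = 11
  bit 1 = 0: r = r^2 mod 47 = 11^2 = 27
  bit 2 = 0: r = r^2 mod 47 = 27^2 = 24
  bit 3 = 0: r = r^2 mod 47 = 24^2 = 12
  bit 4 = 1: r = r^2 * 11 mod 47 = 12^2 * 11 = 3*11 = 33
  bit 5 = 1: r = r^2 * 11 mod 47 = 33^2 * 11 = 8*11 = 41
  -> A = 41
B = 11^40 mod 47  (bits of 40 = 101000)
  bit 0 = 1: r = r^2 * 11 mod 47 = 1^2 * 11 = 1*11 = 11
  bit 1 = 0: r = r^2 mod 47 = 11^2 = 27
  bit 2 = 1: r = r^2 * 11 mod 47 = 27^2 * 11 = 24*11 = 29
  bit 3 = 0: r = r^2 mod 47 = 29^2 = 42
  bit 4 = 0: r = r^2 mod 47 = 42^2 = 25
  bit 5 = 0: r = r^2 mod 47 = 25^2 = 14
  -> B = 14
s = B^a = 14^35 mod 47  (bits of 35 = 100011)
  bit 0 = 1: r = r^2 * 14 mod 47 = 1^2 * 14 = 1*14 = 14
  bit 1 = 0: r = r^2 mod 47 = 14^2 = 8
  bit 2 = 0: r = r^2 mod 47 = 8^2 = 17
  bit 3 = 0: r = r^2 mod 47 = 17^2 = 7
  bit 4 = 1: r = r^2 * 14 mod 47 = 7^2 * 14 = 2*14 = 28
  bit 5 = 1: r = r^2 * 14 mod 47 = 28^2 * 14 = 32*14 = 25
  -> s = B^a = 25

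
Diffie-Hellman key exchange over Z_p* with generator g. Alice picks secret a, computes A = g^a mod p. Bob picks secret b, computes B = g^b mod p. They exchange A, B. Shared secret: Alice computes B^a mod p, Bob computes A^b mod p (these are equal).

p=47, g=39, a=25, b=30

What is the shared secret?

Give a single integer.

Answer: 3

Derivation:
A = 39^25 mod 47  (bits of 25 = 11001)
  bit 0 = 1: r = r^2 * 39 mod 47 = 1^2 * 39 = 1*39 = 39
  bit 1 = 1: r = r^2 * 39 mod 47 = 39^2 * 39 = 17*39 = 5
  bit 2 = 0: r = r^2 mod 47 = 5^2 = 25
  bit 3 = 0: r = r^2 mod 47 = 25^2 = 14
  bit 4 = 1: r = r^2 * 39 mod 47 = 14^2 * 39 = 8*39 = 30
  -> A = 30
B = 39^30 mod 47  (bits of 30 = 11110)
  bit 0 = 1: r = r^2 * 39 mod 47 = 1^2 * 39 = 1*39 = 39
  bit 1 = 1: r = r^2 * 39 mod 47 = 39^2 * 39 = 17*39 = 5
  bit 2 = 1: r = r^2 * 39 mod 47 = 5^2 * 39 = 25*39 = 35
  bit 3 = 1: r = r^2 * 39 mod 47 = 35^2 * 39 = 3*39 = 23
  bit 4 = 0: r = r^2 mod 47 = 23^2 = 12
  -> B = 12
s = B^a = 12^25 mod 47  (bits of 25 = 11001)
  bit 0 = 1: r = r^2 * 12 mod 47 = 1^2 * 12 = 1*12 = 12
  bit 1 = 1: r = r^2 * 12 mod 47 = 12^2 * 12 = 3*12 = 36
  bit 2 = 0: r = r^2 mod 47 = 36^2 = 27
  bit 3 = 0: r = r^2 mod 47 = 27^2 = 24
  bit 4 = 1: r = r^2 * 12 mod 47 = 24^2 * 12 = 12*12 = 3
  -> s = B^a = 3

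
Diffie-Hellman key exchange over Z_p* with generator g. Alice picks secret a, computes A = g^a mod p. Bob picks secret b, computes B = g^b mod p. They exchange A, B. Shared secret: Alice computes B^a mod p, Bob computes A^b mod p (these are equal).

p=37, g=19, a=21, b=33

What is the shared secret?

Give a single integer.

Answer: 6

Derivation:
A = 19^21 mod 37  (bits of 21 = 10101)
  bit 0 = 1: r = r^2 * 19 mod 37 = 1^2 * 19 = 1*19 = 19
  bit 1 = 0: r = r^2 mod 37 = 19^2 = 28
  bit 2 = 1: r = r^2 * 19 mod 37 = 28^2 * 19 = 7*19 = 22
  bit 3 = 0: r = r^2 mod 37 = 22^2 = 3
  bit 4 = 1: r = r^2 * 19 mod 37 = 3^2 * 19 = 9*19 = 23
  -> A = 23
B = 19^33 mod 37  (bits of 33 = 100001)
  bit 0 = 1: r = r^2 * 19 mod 37 = 1^2 * 19 = 1*19 = 19
  bit 1 = 0: r = r^2 mod 37 = 19^2 = 28
  bit 2 = 0: r = r^2 mod 37 = 28^2 = 7
  bit 3 = 0: r = r^2 mod 37 = 7^2 = 12
  bit 4 = 0: r = r^2 mod 37 = 12^2 = 33
  bit 5 = 1: r = r^2 * 19 mod 37 = 33^2 * 19 = 16*19 = 8
  -> B = 8
s = B^a = 8^21 mod 37  (bits of 21 = 10101)
  bit 0 = 1: r = r^2 * 8 mod 37 = 1^2 * 8 = 1*8 = 8
  bit 1 = 0: r = r^2 mod 37 = 8^2 = 27
  bit 2 = 1: r = r^2 * 8 mod 37 = 27^2 * 8 = 26*8 = 23
  bit 3 = 0: r = r^2 mod 37 = 23^2 = 11
  bit 4 = 1: r = r^2 * 8 mod 37 = 11^2 * 8 = 10*8 = 6
  -> s = B^a = 6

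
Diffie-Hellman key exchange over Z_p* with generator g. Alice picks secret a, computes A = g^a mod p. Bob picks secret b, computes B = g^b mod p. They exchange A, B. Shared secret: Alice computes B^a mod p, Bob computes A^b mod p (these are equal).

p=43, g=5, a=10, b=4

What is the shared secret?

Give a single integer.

Answer: 31

Derivation:
A = 5^10 mod 43  (bits of 10 = 1010)
  bit 0 = 1: r = r^2 * 5 mod 43 = 1^2 * 5 = 1*5 = 5
  bit 1 = 0: r = r^2 mod 43 = 5^2 = 25
  bit 2 = 1: r = r^2 * 5 mod 43 = 25^2 * 5 = 23*5 = 29
  bit 3 = 0: r = r^2 mod 43 = 29^2 = 24
  -> A = 24
B = 5^4 mod 43  (bits of 4 = 100)
  bit 0 = 1: r = r^2 * 5 mod 43 = 1^2 * 5 = 1*5 = 5
  bit 1 = 0: r = r^2 mod 43 = 5^2 = 25
  bit 2 = 0: r = r^2 mod 43 = 25^2 = 23
  -> B = 23
s = B^a = 23^10 mod 43  (bits of 10 = 1010)
  bit 0 = 1: r = r^2 * 23 mod 43 = 1^2 * 23 = 1*23 = 23
  bit 1 = 0: r = r^2 mod 43 = 23^2 = 13
  bit 2 = 1: r = r^2 * 23 mod 43 = 13^2 * 23 = 40*23 = 17
  bit 3 = 0: r = r^2 mod 43 = 17^2 = 31
  -> s = B^a = 31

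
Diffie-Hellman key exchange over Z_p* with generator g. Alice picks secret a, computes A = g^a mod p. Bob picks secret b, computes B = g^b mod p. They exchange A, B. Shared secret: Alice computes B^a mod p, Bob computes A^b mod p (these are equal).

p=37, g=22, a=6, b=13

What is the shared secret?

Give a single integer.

Answer: 27

Derivation:
A = 22^6 mod 37  (bits of 6 = 110)
  bit 0 = 1: r = r^2 * 22 mod 37 = 1^2 * 22 = 1*22 = 22
  bit 1 = 1: r = r^2 * 22 mod 37 = 22^2 * 22 = 3*22 = 29
  bit 2 = 0: r = r^2 mod 37 = 29^2 = 27
  -> A = 27
B = 22^13 mod 37  (bits of 13 = 1101)
  bit 0 = 1: r = r^2 * 22 mod 37 = 1^2 * 22 = 1*22 = 22
  bit 1 = 1: r = r^2 * 22 mod 37 = 22^2 * 22 = 3*22 = 29
  bit 2 = 0: r = r^2 mod 37 = 29^2 = 27
  bit 3 = 1: r = r^2 * 22 mod 37 = 27^2 * 22 = 26*22 = 17
  -> B = 17
s = B^a = 17^6 mod 37  (bits of 6 = 110)
  bit 0 = 1: r = r^2 * 17 mod 37 = 1^2 * 17 = 1*17 = 17
  bit 1 = 1: r = r^2 * 17 mod 37 = 17^2 * 17 = 30*17 = 29
  bit 2 = 0: r = r^2 mod 37 = 29^2 = 27
  -> s = B^a = 27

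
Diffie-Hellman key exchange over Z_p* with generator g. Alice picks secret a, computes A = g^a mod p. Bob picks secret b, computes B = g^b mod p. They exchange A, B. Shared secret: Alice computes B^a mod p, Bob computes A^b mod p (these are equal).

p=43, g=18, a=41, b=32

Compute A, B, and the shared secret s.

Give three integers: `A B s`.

Answer: 12 38 17

Derivation:
A = 18^41 mod 43  (bits of 41 = 101001)
  bit 0 = 1: r = r^2 * 18 mod 43 = 1^2 * 18 = 1*18 = 18
  bit 1 = 0: r = r^2 mod 43 = 18^2 = 23
  bit 2 = 1: r = r^2 * 18 mod 43 = 23^2 * 18 = 13*18 = 19
  bit 3 = 0: r = r^2 mod 43 = 19^2 = 17
  bit 4 = 0: r = r^2 mod 43 = 17^2 = 31
  bit 5 = 1: r = r^2 * 18 mod 43 = 31^2 * 18 = 15*18 = 12
  -> A = 12
B = 18^32 mod 43  (bits of 32 = 100000)
  bit 0 = 1: r = r^2 * 18 mod 43 = 1^2 * 18 = 1*18 = 18
  bit 1 = 0: r = r^2 mod 43 = 18^2 = 23
  bit 2 = 0: r = r^2 mod 43 = 23^2 = 13
  bit 3 = 0: r = r^2 mod 43 = 13^2 = 40
  bit 4 = 0: r = r^2 mod 43 = 40^2 = 9
  bit 5 = 0: r = r^2 mod 43 = 9^2 = 38
  -> B = 38
s = B^a = 38^41 mod 43  (bits of 41 = 101001)
  bit 0 = 1: r = r^2 * 38 mod 43 = 1^2 * 38 = 1*38 = 38
  bit 1 = 0: r = r^2 mod 43 = 38^2 = 25
  bit 2 = 1: r = r^2 * 38 mod 43 = 25^2 * 38 = 23*38 = 14
  bit 3 = 0: r = r^2 mod 43 = 14^2 = 24
  bit 4 = 0: r = r^2 mod 43 = 24^2 = 17
  bit 5 = 1: r = r^2 * 38 mod 43 = 17^2 * 38 = 31*38 = 17
  -> s = B^a = 17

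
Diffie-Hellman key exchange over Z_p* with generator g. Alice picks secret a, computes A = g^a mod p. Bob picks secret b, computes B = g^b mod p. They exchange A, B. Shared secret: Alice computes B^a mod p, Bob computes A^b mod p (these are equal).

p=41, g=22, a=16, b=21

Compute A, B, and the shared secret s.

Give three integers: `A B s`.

A = 22^16 mod 41  (bits of 16 = 10000)
  bit 0 = 1: r = r^2 * 22 mod 41 = 1^2 * 22 = 1*22 = 22
  bit 1 = 0: r = r^2 mod 41 = 22^2 = 33
  bit 2 = 0: r = r^2 mod 41 = 33^2 = 23
  bit 3 = 0: r = r^2 mod 41 = 23^2 = 37
  bit 4 = 0: r = r^2 mod 41 = 37^2 = 16
  -> A = 16
B = 22^21 mod 41  (bits of 21 = 10101)
  bit 0 = 1: r = r^2 * 22 mod 41 = 1^2 * 22 = 1*22 = 22
  bit 1 = 0: r = r^2 mod 41 = 22^2 = 33
  bit 2 = 1: r = r^2 * 22 mod 41 = 33^2 * 22 = 23*22 = 14
  bit 3 = 0: r = r^2 mod 41 = 14^2 = 32
  bit 4 = 1: r = r^2 * 22 mod 41 = 32^2 * 22 = 40*22 = 19
  -> B = 19
s = B^a = 19^16 mod 41  (bits of 16 = 10000)
  bit 0 = 1: r = r^2 * 19 mod 41 = 1^2 * 19 = 1*19 = 19
  bit 1 = 0: r = r^2 mod 41 = 19^2 = 33
  bit 2 = 0: r = r^2 mod 41 = 33^2 = 23
  bit 3 = 0: r = r^2 mod 41 = 23^2 = 37
  bit 4 = 0: r = r^2 mod 41 = 37^2 = 16
  -> s = B^a = 16

Answer: 16 19 16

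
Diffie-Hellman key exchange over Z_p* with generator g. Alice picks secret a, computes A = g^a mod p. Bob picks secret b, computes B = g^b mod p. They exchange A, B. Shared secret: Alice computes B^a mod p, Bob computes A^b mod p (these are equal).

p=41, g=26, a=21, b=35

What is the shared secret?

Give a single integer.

A = 26^21 mod 41  (bits of 21 = 10101)
  bit 0 = 1: r = r^2 * 26 mod 41 = 1^2 * 26 = 1*26 = 26
  bit 1 = 0: r = r^2 mod 41 = 26^2 = 20
  bit 2 = 1: r = r^2 * 26 mod 41 = 20^2 * 26 = 31*26 = 27
  bit 3 = 0: r = r^2 mod 41 = 27^2 = 32
  bit 4 = 1: r = r^2 * 26 mod 41 = 32^2 * 26 = 40*26 = 15
  -> A = 15
B = 26^35 mod 41  (bits of 35 = 100011)
  bit 0 = 1: r = r^2 * 26 mod 41 = 1^2 * 26 = 1*26 = 26
  bit 1 = 0: r = r^2 mod 41 = 26^2 = 20
  bit 2 = 0: r = r^2 mod 41 = 20^2 = 31
  bit 3 = 0: r = r^2 mod 41 = 31^2 = 18
  bit 4 = 1: r = r^2 * 26 mod 41 = 18^2 * 26 = 37*26 = 19
  bit 5 = 1: r = r^2 * 26 mod 41 = 19^2 * 26 = 33*26 = 38
  -> B = 38
s = B^a = 38^21 mod 41  (bits of 21 = 10101)
  bit 0 = 1: r = r^2 * 38 mod 41 = 1^2 * 38 = 1*38 = 38
  bit 1 = 0: r = r^2 mod 41 = 38^2 = 9
  bit 2 = 1: r = r^2 * 38 mod 41 = 9^2 * 38 = 40*38 = 3
  bit 3 = 0: r = r^2 mod 41 = 3^2 = 9
  bit 4 = 1: r = r^2 * 38 mod 41 = 9^2 * 38 = 40*38 = 3
  -> s = B^a = 3

Answer: 3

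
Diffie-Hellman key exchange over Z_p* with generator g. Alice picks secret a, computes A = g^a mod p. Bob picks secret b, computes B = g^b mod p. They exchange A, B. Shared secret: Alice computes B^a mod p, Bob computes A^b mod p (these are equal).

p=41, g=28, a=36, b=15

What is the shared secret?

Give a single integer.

Answer: 40

Derivation:
A = 28^36 mod 41  (bits of 36 = 100100)
  bit 0 = 1: r = r^2 * 28 mod 41 = 1^2 * 28 = 1*28 = 28
  bit 1 = 0: r = r^2 mod 41 = 28^2 = 5
  bit 2 = 0: r = r^2 mod 41 = 5^2 = 25
  bit 3 = 1: r = r^2 * 28 mod 41 = 25^2 * 28 = 10*28 = 34
  bit 4 = 0: r = r^2 mod 41 = 34^2 = 8
  bit 5 = 0: r = r^2 mod 41 = 8^2 = 23
  -> A = 23
B = 28^15 mod 41  (bits of 15 = 1111)
  bit 0 = 1: r = r^2 * 28 mod 41 = 1^2 * 28 = 1*28 = 28
  bit 1 = 1: r = r^2 * 28 mod 41 = 28^2 * 28 = 5*28 = 17
  bit 2 = 1: r = r^2 * 28 mod 41 = 17^2 * 28 = 2*28 = 15
  bit 3 = 1: r = r^2 * 28 mod 41 = 15^2 * 28 = 20*28 = 27
  -> B = 27
s = B^a = 27^36 mod 41  (bits of 36 = 100100)
  bit 0 = 1: r = r^2 * 27 mod 41 = 1^2 * 27 = 1*27 = 27
  bit 1 = 0: r = r^2 mod 41 = 27^2 = 32
  bit 2 = 0: r = r^2 mod 41 = 32^2 = 40
  bit 3 = 1: r = r^2 * 27 mod 41 = 40^2 * 27 = 1*27 = 27
  bit 4 = 0: r = r^2 mod 41 = 27^2 = 32
  bit 5 = 0: r = r^2 mod 41 = 32^2 = 40
  -> s = B^a = 40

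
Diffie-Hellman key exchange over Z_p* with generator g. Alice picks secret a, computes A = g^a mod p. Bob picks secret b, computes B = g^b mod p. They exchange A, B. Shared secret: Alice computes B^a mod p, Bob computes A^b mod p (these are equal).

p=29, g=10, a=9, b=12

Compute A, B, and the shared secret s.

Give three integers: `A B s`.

Answer: 18 20 23

Derivation:
A = 10^9 mod 29  (bits of 9 = 1001)
  bit 0 = 1: r = r^2 * 10 mod 29 = 1^2 * 10 = 1*10 = 10
  bit 1 = 0: r = r^2 mod 29 = 10^2 = 13
  bit 2 = 0: r = r^2 mod 29 = 13^2 = 24
  bit 3 = 1: r = r^2 * 10 mod 29 = 24^2 * 10 = 25*10 = 18
  -> A = 18
B = 10^12 mod 29  (bits of 12 = 1100)
  bit 0 = 1: r = r^2 * 10 mod 29 = 1^2 * 10 = 1*10 = 10
  bit 1 = 1: r = r^2 * 10 mod 29 = 10^2 * 10 = 13*10 = 14
  bit 2 = 0: r = r^2 mod 29 = 14^2 = 22
  bit 3 = 0: r = r^2 mod 29 = 22^2 = 20
  -> B = 20
s = B^a = 20^9 mod 29  (bits of 9 = 1001)
  bit 0 = 1: r = r^2 * 20 mod 29 = 1^2 * 20 = 1*20 = 20
  bit 1 = 0: r = r^2 mod 29 = 20^2 = 23
  bit 2 = 0: r = r^2 mod 29 = 23^2 = 7
  bit 3 = 1: r = r^2 * 20 mod 29 = 7^2 * 20 = 20*20 = 23
  -> s = B^a = 23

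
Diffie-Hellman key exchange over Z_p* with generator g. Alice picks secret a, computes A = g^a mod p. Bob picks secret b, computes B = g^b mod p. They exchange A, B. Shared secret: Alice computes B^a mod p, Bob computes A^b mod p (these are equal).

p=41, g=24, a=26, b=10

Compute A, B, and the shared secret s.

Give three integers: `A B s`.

A = 24^26 mod 41  (bits of 26 = 11010)
  bit 0 = 1: r = r^2 * 24 mod 41 = 1^2 * 24 = 1*24 = 24
  bit 1 = 1: r = r^2 * 24 mod 41 = 24^2 * 24 = 2*24 = 7
  bit 2 = 0: r = r^2 mod 41 = 7^2 = 8
  bit 3 = 1: r = r^2 * 24 mod 41 = 8^2 * 24 = 23*24 = 19
  bit 4 = 0: r = r^2 mod 41 = 19^2 = 33
  -> A = 33
B = 24^10 mod 41  (bits of 10 = 1010)
  bit 0 = 1: r = r^2 * 24 mod 41 = 1^2 * 24 = 1*24 = 24
  bit 1 = 0: r = r^2 mod 41 = 24^2 = 2
  bit 2 = 1: r = r^2 * 24 mod 41 = 2^2 * 24 = 4*24 = 14
  bit 3 = 0: r = r^2 mod 41 = 14^2 = 32
  -> B = 32
s = B^a = 32^26 mod 41  (bits of 26 = 11010)
  bit 0 = 1: r = r^2 * 32 mod 41 = 1^2 * 32 = 1*32 = 32
  bit 1 = 1: r = r^2 * 32 mod 41 = 32^2 * 32 = 40*32 = 9
  bit 2 = 0: r = r^2 mod 41 = 9^2 = 40
  bit 3 = 1: r = r^2 * 32 mod 41 = 40^2 * 32 = 1*32 = 32
  bit 4 = 0: r = r^2 mod 41 = 32^2 = 40
  -> s = B^a = 40

Answer: 33 32 40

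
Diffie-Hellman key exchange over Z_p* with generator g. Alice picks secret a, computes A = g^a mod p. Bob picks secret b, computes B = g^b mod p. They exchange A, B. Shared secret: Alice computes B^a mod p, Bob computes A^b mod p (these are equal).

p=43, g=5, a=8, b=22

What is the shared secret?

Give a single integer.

Answer: 13

Derivation:
A = 5^8 mod 43  (bits of 8 = 1000)
  bit 0 = 1: r = r^2 * 5 mod 43 = 1^2 * 5 = 1*5 = 5
  bit 1 = 0: r = r^2 mod 43 = 5^2 = 25
  bit 2 = 0: r = r^2 mod 43 = 25^2 = 23
  bit 3 = 0: r = r^2 mod 43 = 23^2 = 13
  -> A = 13
B = 5^22 mod 43  (bits of 22 = 10110)
  bit 0 = 1: r = r^2 * 5 mod 43 = 1^2 * 5 = 1*5 = 5
  bit 1 = 0: r = r^2 mod 43 = 5^2 = 25
  bit 2 = 1: r = r^2 * 5 mod 43 = 25^2 * 5 = 23*5 = 29
  bit 3 = 1: r = r^2 * 5 mod 43 = 29^2 * 5 = 24*5 = 34
  bit 4 = 0: r = r^2 mod 43 = 34^2 = 38
  -> B = 38
s = B^a = 38^8 mod 43  (bits of 8 = 1000)
  bit 0 = 1: r = r^2 * 38 mod 43 = 1^2 * 38 = 1*38 = 38
  bit 1 = 0: r = r^2 mod 43 = 38^2 = 25
  bit 2 = 0: r = r^2 mod 43 = 25^2 = 23
  bit 3 = 0: r = r^2 mod 43 = 23^2 = 13
  -> s = B^a = 13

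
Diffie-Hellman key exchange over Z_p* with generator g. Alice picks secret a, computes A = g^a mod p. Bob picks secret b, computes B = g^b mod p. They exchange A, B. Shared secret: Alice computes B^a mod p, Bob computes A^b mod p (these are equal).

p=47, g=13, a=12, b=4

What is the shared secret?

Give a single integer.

Answer: 28

Derivation:
A = 13^12 mod 47  (bits of 12 = 1100)
  bit 0 = 1: r = r^2 * 13 mod 47 = 1^2 * 13 = 1*13 = 13
  bit 1 = 1: r = r^2 * 13 mod 47 = 13^2 * 13 = 28*13 = 35
  bit 2 = 0: r = r^2 mod 47 = 35^2 = 3
  bit 3 = 0: r = r^2 mod 47 = 3^2 = 9
  -> A = 9
B = 13^4 mod 47  (bits of 4 = 100)
  bit 0 = 1: r = r^2 * 13 mod 47 = 1^2 * 13 = 1*13 = 13
  bit 1 = 0: r = r^2 mod 47 = 13^2 = 28
  bit 2 = 0: r = r^2 mod 47 = 28^2 = 32
  -> B = 32
s = B^a = 32^12 mod 47  (bits of 12 = 1100)
  bit 0 = 1: r = r^2 * 32 mod 47 = 1^2 * 32 = 1*32 = 32
  bit 1 = 1: r = r^2 * 32 mod 47 = 32^2 * 32 = 37*32 = 9
  bit 2 = 0: r = r^2 mod 47 = 9^2 = 34
  bit 3 = 0: r = r^2 mod 47 = 34^2 = 28
  -> s = B^a = 28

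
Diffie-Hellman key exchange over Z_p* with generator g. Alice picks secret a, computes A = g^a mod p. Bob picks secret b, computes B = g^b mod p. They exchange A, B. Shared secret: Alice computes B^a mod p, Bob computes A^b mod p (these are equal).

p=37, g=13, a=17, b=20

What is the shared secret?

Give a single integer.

Answer: 7

Derivation:
A = 13^17 mod 37  (bits of 17 = 10001)
  bit 0 = 1: r = r^2 * 13 mod 37 = 1^2 * 13 = 1*13 = 13
  bit 1 = 0: r = r^2 mod 37 = 13^2 = 21
  bit 2 = 0: r = r^2 mod 37 = 21^2 = 34
  bit 3 = 0: r = r^2 mod 37 = 34^2 = 9
  bit 4 = 1: r = r^2 * 13 mod 37 = 9^2 * 13 = 7*13 = 17
  -> A = 17
B = 13^20 mod 37  (bits of 20 = 10100)
  bit 0 = 1: r = r^2 * 13 mod 37 = 1^2 * 13 = 1*13 = 13
  bit 1 = 0: r = r^2 mod 37 = 13^2 = 21
  bit 2 = 1: r = r^2 * 13 mod 37 = 21^2 * 13 = 34*13 = 35
  bit 3 = 0: r = r^2 mod 37 = 35^2 = 4
  bit 4 = 0: r = r^2 mod 37 = 4^2 = 16
  -> B = 16
s = B^a = 16^17 mod 37  (bits of 17 = 10001)
  bit 0 = 1: r = r^2 * 16 mod 37 = 1^2 * 16 = 1*16 = 16
  bit 1 = 0: r = r^2 mod 37 = 16^2 = 34
  bit 2 = 0: r = r^2 mod 37 = 34^2 = 9
  bit 3 = 0: r = r^2 mod 37 = 9^2 = 7
  bit 4 = 1: r = r^2 * 16 mod 37 = 7^2 * 16 = 12*16 = 7
  -> s = B^a = 7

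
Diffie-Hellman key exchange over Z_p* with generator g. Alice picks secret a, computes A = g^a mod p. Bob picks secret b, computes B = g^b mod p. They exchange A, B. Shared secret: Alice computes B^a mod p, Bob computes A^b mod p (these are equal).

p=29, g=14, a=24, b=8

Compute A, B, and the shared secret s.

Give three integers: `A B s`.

A = 14^24 mod 29  (bits of 24 = 11000)
  bit 0 = 1: r = r^2 * 14 mod 29 = 1^2 * 14 = 1*14 = 14
  bit 1 = 1: r = r^2 * 14 mod 29 = 14^2 * 14 = 22*14 = 18
  bit 2 = 0: r = r^2 mod 29 = 18^2 = 5
  bit 3 = 0: r = r^2 mod 29 = 5^2 = 25
  bit 4 = 0: r = r^2 mod 29 = 25^2 = 16
  -> A = 16
B = 14^8 mod 29  (bits of 8 = 1000)
  bit 0 = 1: r = r^2 * 14 mod 29 = 1^2 * 14 = 1*14 = 14
  bit 1 = 0: r = r^2 mod 29 = 14^2 = 22
  bit 2 = 0: r = r^2 mod 29 = 22^2 = 20
  bit 3 = 0: r = r^2 mod 29 = 20^2 = 23
  -> B = 23
s = B^a = 23^24 mod 29  (bits of 24 = 11000)
  bit 0 = 1: r = r^2 * 23 mod 29 = 1^2 * 23 = 1*23 = 23
  bit 1 = 1: r = r^2 * 23 mod 29 = 23^2 * 23 = 7*23 = 16
  bit 2 = 0: r = r^2 mod 29 = 16^2 = 24
  bit 3 = 0: r = r^2 mod 29 = 24^2 = 25
  bit 4 = 0: r = r^2 mod 29 = 25^2 = 16
  -> s = B^a = 16

Answer: 16 23 16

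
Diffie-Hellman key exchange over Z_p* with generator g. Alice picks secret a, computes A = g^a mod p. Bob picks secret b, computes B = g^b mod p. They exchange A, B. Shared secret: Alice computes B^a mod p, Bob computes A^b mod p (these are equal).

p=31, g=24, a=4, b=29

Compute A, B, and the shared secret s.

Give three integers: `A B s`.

A = 24^4 mod 31  (bits of 4 = 100)
  bit 0 = 1: r = r^2 * 24 mod 31 = 1^2 * 24 = 1*24 = 24
  bit 1 = 0: r = r^2 mod 31 = 24^2 = 18
  bit 2 = 0: r = r^2 mod 31 = 18^2 = 14
  -> A = 14
B = 24^29 mod 31  (bits of 29 = 11101)
  bit 0 = 1: r = r^2 * 24 mod 31 = 1^2 * 24 = 1*24 = 24
  bit 1 = 1: r = r^2 * 24 mod 31 = 24^2 * 24 = 18*24 = 29
  bit 2 = 1: r = r^2 * 24 mod 31 = 29^2 * 24 = 4*24 = 3
  bit 3 = 0: r = r^2 mod 31 = 3^2 = 9
  bit 4 = 1: r = r^2 * 24 mod 31 = 9^2 * 24 = 19*24 = 22
  -> B = 22
s = B^a = 22^4 mod 31  (bits of 4 = 100)
  bit 0 = 1: r = r^2 * 22 mod 31 = 1^2 * 22 = 1*22 = 22
  bit 1 = 0: r = r^2 mod 31 = 22^2 = 19
  bit 2 = 0: r = r^2 mod 31 = 19^2 = 20
  -> s = B^a = 20

Answer: 14 22 20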